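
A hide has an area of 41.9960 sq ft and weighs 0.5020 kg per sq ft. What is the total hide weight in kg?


Formula: Weight = area * weight_per_sqft
Substituting: Weight = 41.9960 * 0.5020
Result: 21.0820 kg


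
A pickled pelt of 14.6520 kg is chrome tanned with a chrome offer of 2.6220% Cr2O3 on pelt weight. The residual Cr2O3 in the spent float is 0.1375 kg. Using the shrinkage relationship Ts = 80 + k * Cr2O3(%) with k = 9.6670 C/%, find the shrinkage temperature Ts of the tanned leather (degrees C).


Offered = pelt * offer_pct / 100 = 14.6520 * 2.6220 / 100 = 0.3842 kg
Uptake = offered - residual = 0.3842 - 0.1375 = 0.2467 kg
Cr2O3% on pelt = uptake / pelt * 100 = 0.2467 / 14.6520 * 100 = 1.6836 %
Ts = 80 + k * Cr2O3% = 80 + 9.6670 * 1.6836 = 96.2750 C


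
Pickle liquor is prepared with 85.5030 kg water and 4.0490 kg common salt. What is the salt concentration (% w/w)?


Formula: Conc = salt / (water + salt) * 100
Substituting: Conc = 4.0490 / (85.5030 + 4.0490) * 100
Result: 4.5214 %


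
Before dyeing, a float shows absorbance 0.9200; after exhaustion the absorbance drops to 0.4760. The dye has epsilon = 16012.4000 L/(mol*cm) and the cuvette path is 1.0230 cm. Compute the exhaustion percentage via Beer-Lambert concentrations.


c_initial = A_i / (epsilon * l) = 0.9200 / (16012.4000 * 1.0230) = 5.6164e-05 mol/L
c_final = A_f / (epsilon * l) = 0.4760 / (16012.4000 * 1.0230) = 2.9059e-05 mol/L
Exhaustion = (c_initial - c_final) / c_initial * 100 = (5.6164e-05 - 2.9059e-05) / 5.6164e-05 * 100 = 48.2609 %


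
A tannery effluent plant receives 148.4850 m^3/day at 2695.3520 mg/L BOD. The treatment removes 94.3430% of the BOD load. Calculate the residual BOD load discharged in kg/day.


Load_in = volume * conc / 1000 = 148.4850 * 2695.3520 / 1000 = 400.2193 kg/day
Removed = Load_in * eff / 100 = 400.2193 * 94.3430 / 100 = 377.5789 kg/day
Load_out = Load_in - Removed = 400.2193 - 377.5789 = 22.6404 kg/day


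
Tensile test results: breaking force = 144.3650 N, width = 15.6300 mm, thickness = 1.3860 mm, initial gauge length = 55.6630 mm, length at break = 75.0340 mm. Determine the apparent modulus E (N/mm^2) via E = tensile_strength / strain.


TS = F / (w * t) = 144.3650 / (15.6300 * 1.3860) = 6.6641 N/mm^2
strain = (Lf - L0) / L0 = (75.0340 - 55.6630) / 55.6630 = 0.3480
E = TS / strain = 6.6641 / 0.3480 = 19.1494 N/mm^2


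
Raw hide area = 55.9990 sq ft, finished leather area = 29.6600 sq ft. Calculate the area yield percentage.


Formula: Yield = finished / raw * 100
Substituting: Yield = 29.6600 / 55.9990 * 100
Result: 52.9652 %


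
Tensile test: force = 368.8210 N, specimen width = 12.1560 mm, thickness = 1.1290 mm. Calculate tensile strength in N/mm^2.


Formula: TS = force / (width * thickness)
Substituting: TS = 368.8210 / (12.1560 * 1.1290)
Result: 26.8739 N/mm^2


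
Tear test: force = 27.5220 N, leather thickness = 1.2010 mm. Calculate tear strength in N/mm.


Formula: Tear strength = force / thickness
Substituting: Tear strength = 27.5220 / 1.2010
Result: 22.9159 N/mm


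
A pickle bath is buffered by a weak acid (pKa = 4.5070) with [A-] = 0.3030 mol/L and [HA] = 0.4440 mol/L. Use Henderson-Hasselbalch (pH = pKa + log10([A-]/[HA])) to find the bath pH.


ratio = [A-] / [HA] = 0.3030 / 0.4440 = 0.6824
log10(ratio) = -0.1659
pH = pKa + log10(ratio) = 4.5070 - 0.1659 = 4.3411


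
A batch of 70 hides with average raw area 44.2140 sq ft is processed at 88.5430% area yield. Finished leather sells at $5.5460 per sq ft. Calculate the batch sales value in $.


Raw_total = N * avg_area = 70 * 44.2140 = 3094.9800 sq ft
Finished = Raw_total * yield / 100 = 3094.9800 * 88.5430 / 100 = 2740.3881 sq ft
Value = Finished * price = 2740.3881 * 5.5460 = 15198.1926 $


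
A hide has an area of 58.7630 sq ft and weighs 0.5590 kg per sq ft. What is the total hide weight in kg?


Formula: Weight = area * weight_per_sqft
Substituting: Weight = 58.7630 * 0.5590
Result: 32.8485 kg


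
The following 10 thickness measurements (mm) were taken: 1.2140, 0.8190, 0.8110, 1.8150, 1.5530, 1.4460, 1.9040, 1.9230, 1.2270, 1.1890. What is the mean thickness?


Formula: Average = sum / n
Substituting: Average = 13.9010 / 10
Result: 1.3901 mm


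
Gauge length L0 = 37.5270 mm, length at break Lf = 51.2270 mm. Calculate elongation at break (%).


Formula: Elongation = (Lf - L0) / L0 * 100
Substituting: Elongation = (51.2270 - 37.5270) / 37.5270 * 100
Result: 36.5070 %


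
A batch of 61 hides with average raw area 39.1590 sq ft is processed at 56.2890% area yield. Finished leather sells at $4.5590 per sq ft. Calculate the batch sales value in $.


Raw_total = N * avg_area = 61 * 39.1590 = 2388.6990 sq ft
Finished = Raw_total * yield / 100 = 2388.6990 * 56.2890 / 100 = 1344.5748 sq ft
Value = Finished * price = 1344.5748 * 4.5590 = 6129.9164 $


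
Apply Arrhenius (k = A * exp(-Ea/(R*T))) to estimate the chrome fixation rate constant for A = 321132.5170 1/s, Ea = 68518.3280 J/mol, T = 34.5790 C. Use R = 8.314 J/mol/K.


T_K = T_C + 273.15 = 34.5790 + 273.15 = 307.7290 K
exponent = -Ea / (R * T_K) = -68518.3280 / (8.314 * 307.7290) = -26.7811
k = A * exp(exponent) = 321132.5170 * exp(-26.7811) = 7.5128e-07 1/s


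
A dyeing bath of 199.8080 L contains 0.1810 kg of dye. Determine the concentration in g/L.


Formula: Conc = dye_mass(kg) / volume(L) * 1000
Substituting: Conc = 0.1810 / 199.8080 * 1000
Result: 0.9059 g/L


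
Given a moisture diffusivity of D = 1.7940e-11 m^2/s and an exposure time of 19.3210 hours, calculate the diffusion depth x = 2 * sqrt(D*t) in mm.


t = 19.3210 hr * 3600 = 69555.6000 s
D * t = 1.7940e-11 * 69555.6000 = 1.2478e-06
x = 2 * sqrt(D*t) = 2 * sqrt(1.2478e-06) = 0.00223412 m = 2.2341 mm


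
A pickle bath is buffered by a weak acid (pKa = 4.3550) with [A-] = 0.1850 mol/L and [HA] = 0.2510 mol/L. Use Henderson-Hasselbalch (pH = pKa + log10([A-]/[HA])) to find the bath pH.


ratio = [A-] / [HA] = 0.1850 / 0.2510 = 0.7371
log10(ratio) = -0.1325
pH = pKa + log10(ratio) = 4.3550 - 0.1325 = 4.2225


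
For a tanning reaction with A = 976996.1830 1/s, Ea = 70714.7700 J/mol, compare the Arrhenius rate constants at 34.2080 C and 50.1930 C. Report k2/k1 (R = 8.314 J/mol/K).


T1 = 34.2080 + 273.15 = 307.3580 K; T2 = 50.1930 + 273.15 = 323.3430 K
k1 = A * exp(-Ea/(R*T1)) = 976996.1830 * exp(-70714.7700/(8.314*307.3580)) = 9.3687e-07 1/s
k2 = A * exp(-Ea/(R*T2)) = 976996.1830 * exp(-70714.7700/(8.314*323.3430)) = 3.6798e-06 1/s
k2/k1 = 3.6798e-06 / 9.3687e-07 = 3.9277


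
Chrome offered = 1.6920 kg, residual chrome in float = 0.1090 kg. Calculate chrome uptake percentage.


Formula: Uptake = (offered - residual) / offered * 100
Substituting: Uptake = (1.6920 - 0.1090) / 1.6920 * 100
Result: 93.5579 %


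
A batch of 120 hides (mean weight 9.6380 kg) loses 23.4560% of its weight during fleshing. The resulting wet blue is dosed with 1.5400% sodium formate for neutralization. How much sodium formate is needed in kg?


Total_raw = N * avg_wt = 120 * 9.6380 = 1156.5600 kg
Substrate = Total_raw * (1 - loss/100) = 1156.5600 * (1 - 23.4560/100) = 885.2773 kg
Neutralizer = Substrate * pct / 100 = 885.2773 * 1.5400 / 100 = 13.6333 kg


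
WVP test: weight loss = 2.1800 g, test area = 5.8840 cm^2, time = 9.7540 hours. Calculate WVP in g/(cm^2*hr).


Formula: WVP = loss / (area * time)
Substituting: WVP = 2.1800 / (5.8840 * 9.7540)
Result: 0.037984 g/(cm^2*hr)


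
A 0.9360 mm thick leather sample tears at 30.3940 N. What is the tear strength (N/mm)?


Formula: Tear strength = force / thickness
Substituting: Tear strength = 30.3940 / 0.9360
Result: 32.4722 N/mm


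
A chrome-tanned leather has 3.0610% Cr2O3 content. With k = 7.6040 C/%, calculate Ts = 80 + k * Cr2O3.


Formula: Ts = 80 + k * Cr2O3
Substituting: Ts = 80 + 7.6040 * 3.0610
Result: 103.2758 C


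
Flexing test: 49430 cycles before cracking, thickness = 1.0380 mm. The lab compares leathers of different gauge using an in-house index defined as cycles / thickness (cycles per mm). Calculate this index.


Formula: Index = cycles / thickness
Substituting: Index = 49430 / 1.0380
Result: 47620.4239 cycles/mm


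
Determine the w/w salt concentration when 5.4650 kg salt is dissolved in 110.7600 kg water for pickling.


Formula: Conc = salt / (water + salt) * 100
Substituting: Conc = 5.4650 / (110.7600 + 5.4650) * 100
Result: 4.7021 %


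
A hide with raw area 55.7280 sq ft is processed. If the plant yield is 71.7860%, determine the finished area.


Formula: finished = raw * yield / 100
Substituting: finished = 55.7280 * 71.7860 / 100
Result: 40.0049 sq ft


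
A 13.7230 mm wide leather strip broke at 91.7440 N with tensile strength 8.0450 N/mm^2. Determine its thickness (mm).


Formula: t = F / (TS * w)
Substituting: t = 91.7440 / (8.0450 * 13.7230)
Result: 0.8310 mm


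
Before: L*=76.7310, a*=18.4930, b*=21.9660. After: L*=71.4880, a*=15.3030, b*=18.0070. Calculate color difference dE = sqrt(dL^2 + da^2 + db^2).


dL = -5.2430, da = -3.1900, db = -3.9590
dE = sqrt((-5.2430)^2 + (-3.1900)^2 + (-3.9590)^2) = 7.3033


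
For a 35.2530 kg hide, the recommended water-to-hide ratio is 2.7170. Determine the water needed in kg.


Formula: Water = hide_weight * ratio
Substituting: Water = 35.2530 * 2.7170
Result: 95.7824 kg


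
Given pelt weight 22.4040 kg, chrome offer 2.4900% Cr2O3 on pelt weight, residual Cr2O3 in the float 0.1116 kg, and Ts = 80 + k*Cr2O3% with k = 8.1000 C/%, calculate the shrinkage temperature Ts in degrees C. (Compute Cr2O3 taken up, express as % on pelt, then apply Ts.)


Offered = pelt * offer_pct / 100 = 22.4040 * 2.4900 / 100 = 0.5579 kg
Uptake = offered - residual = 0.5579 - 0.1116 = 0.4463 kg
Cr2O3% on pelt = uptake / pelt * 100 = 0.4463 / 22.4040 * 100 = 1.9919 %
Ts = 80 + k * Cr2O3% = 80 + 8.1000 * 1.9919 = 96.1342 C


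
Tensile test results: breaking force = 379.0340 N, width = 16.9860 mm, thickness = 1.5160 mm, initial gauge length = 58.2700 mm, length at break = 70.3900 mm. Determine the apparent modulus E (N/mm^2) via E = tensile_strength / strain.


TS = F / (w * t) = 379.0340 / (16.9860 * 1.5160) = 14.7193 N/mm^2
strain = (Lf - L0) / L0 = (70.3900 - 58.2700) / 58.2700 = 0.2080
E = TS / strain = 14.7193 / 0.2080 = 70.7669 N/mm^2


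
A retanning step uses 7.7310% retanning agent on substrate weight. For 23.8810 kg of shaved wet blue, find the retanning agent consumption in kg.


Formula: Retan = substrate * pct / 100
Substituting: Retan = 23.8810 * 7.7310 / 100
Result: 1.8462 kg


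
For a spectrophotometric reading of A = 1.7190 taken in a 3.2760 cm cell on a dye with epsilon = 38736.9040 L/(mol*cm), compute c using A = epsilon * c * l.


Formula: c = A / (epsilon * l)
Substituting: c = 1.7190 / (38736.9040 * 3.2760)
Result: 1.3546e-05 mol/L


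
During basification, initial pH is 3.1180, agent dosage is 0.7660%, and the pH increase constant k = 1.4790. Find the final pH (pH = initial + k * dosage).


Formula: pH_final = pH_initial + k * base_pct
Substituting: pH_final = 3.1180 + 1.4790 * 0.7660
Result: 4.2509


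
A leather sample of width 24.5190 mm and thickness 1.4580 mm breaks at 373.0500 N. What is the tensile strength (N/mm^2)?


Formula: TS = force / (width * thickness)
Substituting: TS = 373.0500 / (24.5190 * 1.4580)
Result: 10.4353 N/mm^2


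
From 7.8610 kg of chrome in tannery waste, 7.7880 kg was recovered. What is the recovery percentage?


Formula: Recovery = recovered / input * 100
Substituting: Recovery = 7.7880 / 7.8610 * 100
Result: 99.0714 %


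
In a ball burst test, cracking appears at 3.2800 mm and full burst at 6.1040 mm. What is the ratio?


Formula: Ratio = crack / burst
Substituting: Ratio = 3.2800 / 6.1040
Result: 0.5374


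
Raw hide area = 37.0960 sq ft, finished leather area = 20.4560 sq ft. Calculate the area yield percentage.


Formula: Yield = finished / raw * 100
Substituting: Yield = 20.4560 / 37.0960 * 100
Result: 55.1434 %


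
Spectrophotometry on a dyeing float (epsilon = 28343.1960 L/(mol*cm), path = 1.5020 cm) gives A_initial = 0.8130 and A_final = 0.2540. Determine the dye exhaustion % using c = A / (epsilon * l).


c_initial = A_i / (epsilon * l) = 0.8130 / (28343.1960 * 1.5020) = 1.9097e-05 mol/L
c_final = A_f / (epsilon * l) = 0.2540 / (28343.1960 * 1.5020) = 5.9664e-06 mol/L
Exhaustion = (c_initial - c_final) / c_initial * 100 = (1.9097e-05 - 5.9664e-06) / 1.9097e-05 * 100 = 68.7577 %


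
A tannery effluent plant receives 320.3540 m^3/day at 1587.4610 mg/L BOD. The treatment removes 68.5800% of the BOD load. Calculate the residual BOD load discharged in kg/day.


Load_in = volume * conc / 1000 = 320.3540 * 1587.4610 / 1000 = 508.5495 kg/day
Removed = Load_in * eff / 100 = 508.5495 * 68.5800 / 100 = 348.7632 kg/day
Load_out = Load_in - Removed = 508.5495 - 348.7632 = 159.7862 kg/day


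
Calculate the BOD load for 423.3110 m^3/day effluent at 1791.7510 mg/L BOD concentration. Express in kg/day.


Formula: BOD_load = volume * conc / 1000
Substituting: BOD_load = 423.3110 * 1791.7510 / 1000
Result: 758.4679 kg/day


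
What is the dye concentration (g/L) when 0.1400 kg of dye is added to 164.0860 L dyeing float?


Formula: Conc = dye_mass(kg) / volume(L) * 1000
Substituting: Conc = 0.1400 / 164.0860 * 1000
Result: 0.8532 g/L


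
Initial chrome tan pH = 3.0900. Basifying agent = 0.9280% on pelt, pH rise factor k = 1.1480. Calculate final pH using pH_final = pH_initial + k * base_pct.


Formula: pH_final = pH_initial + k * base_pct
Substituting: pH_final = 3.0900 + 1.1480 * 0.9280
Result: 4.1553


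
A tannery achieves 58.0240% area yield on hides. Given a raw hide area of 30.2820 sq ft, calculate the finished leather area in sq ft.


Formula: finished = raw * yield / 100
Substituting: finished = 30.2820 * 58.0240 / 100
Result: 17.5708 sq ft


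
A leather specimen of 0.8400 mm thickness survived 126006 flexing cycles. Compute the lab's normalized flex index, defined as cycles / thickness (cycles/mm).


Formula: Index = cycles / thickness
Substituting: Index = 126006 / 0.8400
Result: 150007.1429 cycles/mm


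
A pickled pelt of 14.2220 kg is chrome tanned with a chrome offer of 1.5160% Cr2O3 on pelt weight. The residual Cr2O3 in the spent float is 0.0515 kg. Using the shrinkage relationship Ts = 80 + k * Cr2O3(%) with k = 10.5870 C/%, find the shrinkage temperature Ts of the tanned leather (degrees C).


Offered = pelt * offer_pct / 100 = 14.2220 * 1.5160 / 100 = 0.2156 kg
Uptake = offered - residual = 0.2156 - 0.0515 = 0.1641 kg
Cr2O3% on pelt = uptake / pelt * 100 = 0.1641 / 14.2220 * 100 = 1.1539 %
Ts = 80 + k * Cr2O3% = 80 + 10.5870 * 1.1539 = 92.2162 C


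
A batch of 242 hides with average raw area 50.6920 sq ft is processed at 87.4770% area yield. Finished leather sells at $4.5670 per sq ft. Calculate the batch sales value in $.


Raw_total = N * avg_area = 242 * 50.6920 = 12267.4640 sq ft
Finished = Raw_total * yield / 100 = 12267.4640 * 87.4770 / 100 = 10731.2095 sq ft
Value = Finished * price = 10731.2095 * 4.5670 = 49009.4337 $


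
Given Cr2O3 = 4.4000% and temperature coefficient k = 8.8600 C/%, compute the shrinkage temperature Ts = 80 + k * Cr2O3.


Formula: Ts = 80 + k * Cr2O3
Substituting: Ts = 80 + 8.8600 * 4.4000
Result: 118.9840 C


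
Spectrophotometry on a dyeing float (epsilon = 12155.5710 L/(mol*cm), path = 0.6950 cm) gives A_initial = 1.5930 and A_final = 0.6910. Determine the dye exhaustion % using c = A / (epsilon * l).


c_initial = A_i / (epsilon * l) = 1.5930 / (12155.5710 * 0.6950) = 1.8856e-04 mol/L
c_final = A_f / (epsilon * l) = 0.6910 / (12155.5710 * 0.6950) = 8.1793e-05 mol/L
Exhaustion = (c_initial - c_final) / c_initial * 100 = (1.8856e-04 - 8.1793e-05) / 1.8856e-04 * 100 = 56.6227 %


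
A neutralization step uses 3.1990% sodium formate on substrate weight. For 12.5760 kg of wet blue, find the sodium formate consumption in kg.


Formula: Neutralizer = substrate * pct / 100
Substituting: Neutralizer = 12.5760 * 3.1990 / 100
Result: 0.4023 kg


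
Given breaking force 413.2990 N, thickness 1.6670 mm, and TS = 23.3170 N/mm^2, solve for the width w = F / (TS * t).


Formula: w = F / (TS * t)
Substituting: w = 413.2990 / (23.3170 * 1.6670)
Result: 10.6330 mm


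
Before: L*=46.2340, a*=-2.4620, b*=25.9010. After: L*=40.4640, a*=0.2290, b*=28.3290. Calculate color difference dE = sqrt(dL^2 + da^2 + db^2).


dL = -5.7700, da = 2.6910, db = 2.4280
dE = sqrt((-5.7700)^2 + 2.6910^2 + 2.4280^2) = 6.8139


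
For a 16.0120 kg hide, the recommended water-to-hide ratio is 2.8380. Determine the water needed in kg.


Formula: Water = hide_weight * ratio
Substituting: Water = 16.0120 * 2.8380
Result: 45.4421 kg


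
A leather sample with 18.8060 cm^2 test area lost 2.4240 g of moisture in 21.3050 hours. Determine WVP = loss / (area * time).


Formula: WVP = loss / (area * time)
Substituting: WVP = 2.4240 / (18.8060 * 21.3050)
Result: 0.00604999 g/(cm^2*hr)


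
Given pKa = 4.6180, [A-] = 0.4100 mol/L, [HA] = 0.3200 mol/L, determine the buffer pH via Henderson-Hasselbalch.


ratio = [A-] / [HA] = 0.4100 / 0.3200 = 1.2812
log10(ratio) = 0.1076
pH = pKa + log10(ratio) = 4.6180 + 0.1076 = 4.7256


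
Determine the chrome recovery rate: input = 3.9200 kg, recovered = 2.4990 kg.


Formula: Recovery = recovered / input * 100
Substituting: Recovery = 2.4990 / 3.9200 * 100
Result: 63.7500 %


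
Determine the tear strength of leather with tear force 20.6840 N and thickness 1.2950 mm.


Formula: Tear strength = force / thickness
Substituting: Tear strength = 20.6840 / 1.2950
Result: 15.9722 N/mm


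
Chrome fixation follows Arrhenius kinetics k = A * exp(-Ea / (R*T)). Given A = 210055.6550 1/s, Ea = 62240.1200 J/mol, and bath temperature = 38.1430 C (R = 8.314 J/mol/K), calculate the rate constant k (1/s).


T_K = T_C + 273.15 = 38.1430 + 273.15 = 311.2930 K
exponent = -Ea / (R * T_K) = -62240.1200 / (8.314 * 311.2930) = -24.0487
k = A * exp(exponent) = 210055.6550 * exp(-24.0487) = 7.5532e-06 1/s


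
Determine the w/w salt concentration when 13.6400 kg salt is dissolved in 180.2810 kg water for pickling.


Formula: Conc = salt / (water + salt) * 100
Substituting: Conc = 13.6400 / (180.2810 + 13.6400) * 100
Result: 7.0338 %


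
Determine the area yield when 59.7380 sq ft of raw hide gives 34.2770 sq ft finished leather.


Formula: Yield = finished / raw * 100
Substituting: Yield = 34.2770 / 59.7380 * 100
Result: 57.3789 %


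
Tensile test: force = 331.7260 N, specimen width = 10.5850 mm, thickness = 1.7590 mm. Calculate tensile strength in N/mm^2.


Formula: TS = force / (width * thickness)
Substituting: TS = 331.7260 / (10.5850 * 1.7590)
Result: 17.8165 N/mm^2


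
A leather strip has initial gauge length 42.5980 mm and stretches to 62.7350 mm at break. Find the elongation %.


Formula: Elongation = (Lf - L0) / L0 * 100
Substituting: Elongation = (62.7350 - 42.5980) / 42.5980 * 100
Result: 47.2722 %


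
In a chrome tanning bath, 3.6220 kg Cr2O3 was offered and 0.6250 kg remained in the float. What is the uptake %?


Formula: Uptake = (offered - residual) / offered * 100
Substituting: Uptake = (3.6220 - 0.6250) / 3.6220 * 100
Result: 82.7443 %


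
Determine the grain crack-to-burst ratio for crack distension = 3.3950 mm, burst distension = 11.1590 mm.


Formula: Ratio = crack / burst
Substituting: Ratio = 3.3950 / 11.1590
Result: 0.3042


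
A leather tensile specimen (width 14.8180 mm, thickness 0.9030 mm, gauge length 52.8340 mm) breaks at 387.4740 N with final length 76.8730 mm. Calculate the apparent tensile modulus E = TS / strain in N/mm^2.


TS = F / (w * t) = 387.4740 / (14.8180 * 0.9030) = 28.9578 N/mm^2
strain = (Lf - L0) / L0 = (76.8730 - 52.8340) / 52.8340 = 0.4550
E = TS / strain = 28.9578 / 0.4550 = 63.6447 N/mm^2


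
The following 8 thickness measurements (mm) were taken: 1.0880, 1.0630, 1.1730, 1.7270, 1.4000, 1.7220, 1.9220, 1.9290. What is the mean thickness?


Formula: Average = sum / n
Substituting: Average = 12.0240 / 8
Result: 1.5030 mm


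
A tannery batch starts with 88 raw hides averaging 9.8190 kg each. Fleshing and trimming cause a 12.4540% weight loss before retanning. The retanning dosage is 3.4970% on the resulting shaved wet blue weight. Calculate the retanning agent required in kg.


Total_raw = N * avg_wt = 88 * 9.8190 = 864.0720 kg
Substrate = Total_raw * (1 - loss/100) = 864.0720 * (1 - 12.4540/100) = 756.4605 kg
Retan = Substrate * pct / 100 = 756.4605 * 3.4970 / 100 = 26.4534 kg


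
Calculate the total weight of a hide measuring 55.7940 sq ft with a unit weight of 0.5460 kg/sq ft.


Formula: Weight = area * weight_per_sqft
Substituting: Weight = 55.7940 * 0.5460
Result: 30.4635 kg


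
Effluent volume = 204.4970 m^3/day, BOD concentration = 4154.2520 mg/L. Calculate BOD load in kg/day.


Formula: BOD_load = volume * conc / 1000
Substituting: BOD_load = 204.4970 * 4154.2520 / 1000
Result: 849.5321 kg/day


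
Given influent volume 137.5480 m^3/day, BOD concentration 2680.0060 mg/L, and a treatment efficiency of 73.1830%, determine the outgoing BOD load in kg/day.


Load_in = volume * conc / 1000 = 137.5480 * 2680.0060 / 1000 = 368.6295 kg/day
Removed = Load_in * eff / 100 = 368.6295 * 73.1830 / 100 = 269.7741 kg/day
Load_out = Load_in - Removed = 368.6295 - 269.7741 = 98.8554 kg/day


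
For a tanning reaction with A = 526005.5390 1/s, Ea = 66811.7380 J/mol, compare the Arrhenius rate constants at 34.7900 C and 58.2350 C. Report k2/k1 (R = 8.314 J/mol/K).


T1 = 34.7900 + 273.15 = 307.9400 K; T2 = 58.2350 + 273.15 = 331.3850 K
k1 = A * exp(-Ea/(R*T1)) = 526005.5390 * exp(-66811.7380/(8.314*307.9400)) = 2.4410e-06 1/s
k2 = A * exp(-Ea/(R*T2)) = 526005.5390 * exp(-66811.7380/(8.314*331.3850)) = 1.5467e-05 1/s
k2/k1 = 1.5467e-05 / 2.4410e-06 = 6.3361


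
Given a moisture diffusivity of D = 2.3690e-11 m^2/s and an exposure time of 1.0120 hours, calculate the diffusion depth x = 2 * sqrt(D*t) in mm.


t = 1.0120 hr * 3600 = 3643.2000 s
D * t = 2.3690e-11 * 3643.2000 = 8.6307e-08
x = 2 * sqrt(D*t) = 2 * sqrt(8.6307e-08) = 5.8756e-04 m = 0.5876 mm


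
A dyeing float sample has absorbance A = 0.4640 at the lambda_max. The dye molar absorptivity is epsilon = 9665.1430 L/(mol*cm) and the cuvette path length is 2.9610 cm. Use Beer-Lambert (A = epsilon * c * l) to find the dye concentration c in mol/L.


Formula: c = A / (epsilon * l)
Substituting: c = 0.4640 / (9665.1430 * 2.9610)
Result: 1.6213e-05 mol/L


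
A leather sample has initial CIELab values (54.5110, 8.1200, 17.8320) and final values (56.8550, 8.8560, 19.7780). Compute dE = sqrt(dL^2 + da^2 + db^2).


dL = 2.3440, da = 0.7360, db = 1.9460
dE = sqrt(2.3440^2 + 0.7360^2 + 1.9460^2) = 3.1342


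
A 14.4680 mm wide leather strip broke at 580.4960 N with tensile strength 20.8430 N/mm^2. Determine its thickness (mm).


Formula: t = F / (TS * w)
Substituting: t = 580.4960 / (20.8430 * 14.4680)
Result: 1.9250 mm


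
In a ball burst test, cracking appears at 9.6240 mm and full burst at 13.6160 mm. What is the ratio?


Formula: Ratio = crack / burst
Substituting: Ratio = 9.6240 / 13.6160
Result: 0.7068


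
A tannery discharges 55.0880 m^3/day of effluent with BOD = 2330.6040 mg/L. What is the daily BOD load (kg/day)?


Formula: BOD_load = volume * conc / 1000
Substituting: BOD_load = 55.0880 * 2330.6040 / 1000
Result: 128.3883 kg/day


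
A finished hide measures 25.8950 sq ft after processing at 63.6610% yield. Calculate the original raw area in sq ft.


Formula: raw = finished * 100 / yield
Substituting: raw = 25.8950 * 100 / 63.6610
Result: 40.6764 sq ft


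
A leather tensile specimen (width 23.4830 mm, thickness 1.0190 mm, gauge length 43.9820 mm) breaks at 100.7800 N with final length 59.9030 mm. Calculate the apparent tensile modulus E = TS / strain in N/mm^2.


TS = F / (w * t) = 100.7800 / (23.4830 * 1.0190) = 4.2116 N/mm^2
strain = (Lf - L0) / L0 = (59.9030 - 43.9820) / 43.9820 = 0.3620
E = TS / strain = 4.2116 / 0.3620 = 11.6346 N/mm^2


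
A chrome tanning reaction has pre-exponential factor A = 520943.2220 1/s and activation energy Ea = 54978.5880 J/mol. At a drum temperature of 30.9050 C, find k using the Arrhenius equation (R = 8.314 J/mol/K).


T_K = T_C + 273.15 = 30.9050 + 273.15 = 304.0550 K
exponent = -Ea / (R * T_K) = -54978.5880 / (8.314 * 304.0550) = -21.7486
k = A * exp(exponent) = 520943.2220 * exp(-21.7486) = 1.8685e-04 1/s


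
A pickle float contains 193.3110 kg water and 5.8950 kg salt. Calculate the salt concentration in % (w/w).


Formula: Conc = salt / (water + salt) * 100
Substituting: Conc = 5.8950 / (193.3110 + 5.8950) * 100
Result: 2.9592 %


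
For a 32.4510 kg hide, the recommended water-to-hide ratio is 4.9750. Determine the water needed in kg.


Formula: Water = hide_weight * ratio
Substituting: Water = 32.4510 * 4.9750
Result: 161.4437 kg


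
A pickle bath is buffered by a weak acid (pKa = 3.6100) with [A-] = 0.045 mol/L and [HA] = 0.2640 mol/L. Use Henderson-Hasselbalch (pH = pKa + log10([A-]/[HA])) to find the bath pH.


ratio = [A-] / [HA] = 0.045 / 0.2640 = 0.1705
log10(ratio) = -0.7684
pH = pKa + log10(ratio) = 3.6100 - 0.7684 = 2.8416


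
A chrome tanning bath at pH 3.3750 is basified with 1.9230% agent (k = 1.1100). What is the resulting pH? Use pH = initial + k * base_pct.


Formula: pH_final = pH_initial + k * base_pct
Substituting: pH_final = 3.3750 + 1.1100 * 1.9230
Result: 5.5095


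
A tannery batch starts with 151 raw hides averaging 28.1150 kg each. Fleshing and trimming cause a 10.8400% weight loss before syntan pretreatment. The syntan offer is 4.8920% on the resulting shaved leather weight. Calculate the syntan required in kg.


Total_raw = N * avg_wt = 151 * 28.1150 = 4245.3650 kg
Substrate = Total_raw * (1 - loss/100) = 4245.3650 * (1 - 10.8400/100) = 3785.1674 kg
Syntan = Substrate * pct / 100 = 3785.1674 * 4.8920 / 100 = 185.1704 kg


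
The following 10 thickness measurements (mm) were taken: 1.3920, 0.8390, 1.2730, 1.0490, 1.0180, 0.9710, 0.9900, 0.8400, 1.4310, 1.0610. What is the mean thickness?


Formula: Average = sum / n
Substituting: Average = 10.8640 / 10
Result: 1.0864 mm


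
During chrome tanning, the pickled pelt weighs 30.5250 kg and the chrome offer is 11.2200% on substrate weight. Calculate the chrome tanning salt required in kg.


Formula: Chrome = substrate * pct / 100
Substituting: Chrome = 30.5250 * 11.2200 / 100
Result: 3.4249 kg


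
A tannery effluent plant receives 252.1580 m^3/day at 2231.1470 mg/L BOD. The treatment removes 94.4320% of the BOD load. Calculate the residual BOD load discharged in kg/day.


Load_in = volume * conc / 1000 = 252.1580 * 2231.1470 / 1000 = 562.6016 kg/day
Removed = Load_in * eff / 100 = 562.6016 * 94.4320 / 100 = 531.2759 kg/day
Load_out = Load_in - Removed = 562.6016 - 531.2759 = 31.3257 kg/day


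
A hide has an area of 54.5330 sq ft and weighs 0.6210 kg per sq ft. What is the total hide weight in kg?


Formula: Weight = area * weight_per_sqft
Substituting: Weight = 54.5330 * 0.6210
Result: 33.8650 kg


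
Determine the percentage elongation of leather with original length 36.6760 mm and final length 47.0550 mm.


Formula: Elongation = (Lf - L0) / L0 * 100
Substituting: Elongation = (47.0550 - 36.6760) / 36.6760 * 100
Result: 28.2992 %


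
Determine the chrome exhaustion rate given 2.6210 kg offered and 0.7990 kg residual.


Formula: Uptake = (offered - residual) / offered * 100
Substituting: Uptake = (2.6210 - 0.7990) / 2.6210 * 100
Result: 69.5155 %


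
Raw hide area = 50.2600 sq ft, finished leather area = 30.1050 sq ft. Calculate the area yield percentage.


Formula: Yield = finished / raw * 100
Substituting: Yield = 30.1050 / 50.2600 * 100
Result: 59.8985 %


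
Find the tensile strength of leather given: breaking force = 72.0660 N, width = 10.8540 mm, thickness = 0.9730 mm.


Formula: TS = force / (width * thickness)
Substituting: TS = 72.0660 / (10.8540 * 0.9730)
Result: 6.8238 N/mm^2


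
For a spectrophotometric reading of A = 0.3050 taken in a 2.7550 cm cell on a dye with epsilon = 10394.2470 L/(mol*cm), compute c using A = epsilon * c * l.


Formula: c = A / (epsilon * l)
Substituting: c = 0.3050 / (10394.2470 * 2.7550)
Result: 1.0651e-05 mol/L


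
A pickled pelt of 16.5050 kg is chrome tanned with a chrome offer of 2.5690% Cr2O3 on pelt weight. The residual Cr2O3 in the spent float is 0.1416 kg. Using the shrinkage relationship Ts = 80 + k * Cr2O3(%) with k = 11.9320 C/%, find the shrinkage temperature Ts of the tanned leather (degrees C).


Offered = pelt * offer_pct / 100 = 16.5050 * 2.5690 / 100 = 0.4240 kg
Uptake = offered - residual = 0.4240 - 0.1416 = 0.2824 kg
Cr2O3% on pelt = uptake / pelt * 100 = 0.2824 / 16.5050 * 100 = 1.7111 %
Ts = 80 + k * Cr2O3% = 80 + 11.9320 * 1.7111 = 100.4166 C


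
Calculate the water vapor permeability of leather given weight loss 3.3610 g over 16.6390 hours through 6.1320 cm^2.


Formula: WVP = loss / (area * time)
Substituting: WVP = 3.3610 / (6.1320 * 16.6390)
Result: 0.0329412 g/(cm^2*hr)


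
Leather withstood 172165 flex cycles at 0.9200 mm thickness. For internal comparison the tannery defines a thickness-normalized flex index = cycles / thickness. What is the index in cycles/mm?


Formula: Index = cycles / thickness
Substituting: Index = 172165 / 0.9200
Result: 187135.8696 cycles/mm


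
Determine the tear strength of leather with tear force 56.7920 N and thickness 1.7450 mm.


Formula: Tear strength = force / thickness
Substituting: Tear strength = 56.7920 / 1.7450
Result: 32.5456 N/mm


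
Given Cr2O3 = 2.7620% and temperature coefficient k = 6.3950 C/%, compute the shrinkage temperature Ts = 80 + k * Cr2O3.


Formula: Ts = 80 + k * Cr2O3
Substituting: Ts = 80 + 6.3950 * 2.7620
Result: 97.6630 C


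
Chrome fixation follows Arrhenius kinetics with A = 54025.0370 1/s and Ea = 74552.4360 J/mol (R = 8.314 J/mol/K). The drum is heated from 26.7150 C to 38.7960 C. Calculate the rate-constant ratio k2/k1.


T1 = 26.7150 + 273.15 = 299.8650 K; T2 = 38.7960 + 273.15 = 311.9460 K
k1 = A * exp(-Ea/(R*T1)) = 54025.0370 * exp(-74552.4360/(8.314*299.8650)) = 5.5661e-09 1/s
k2 = A * exp(-Ea/(R*T2)) = 54025.0370 * exp(-74552.4360/(8.314*311.9460)) = 1.7722e-08 1/s
k2/k1 = 1.7722e-08 / 5.5661e-09 = 3.1839


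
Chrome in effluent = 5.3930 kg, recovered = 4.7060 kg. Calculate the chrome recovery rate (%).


Formula: Recovery = recovered / input * 100
Substituting: Recovery = 4.7060 / 5.3930 * 100
Result: 87.2613 %


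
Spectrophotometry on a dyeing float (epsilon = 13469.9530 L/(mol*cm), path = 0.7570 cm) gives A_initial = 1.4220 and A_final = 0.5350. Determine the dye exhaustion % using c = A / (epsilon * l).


c_initial = A_i / (epsilon * l) = 1.4220 / (13469.9530 * 0.7570) = 1.3946e-04 mol/L
c_final = A_f / (epsilon * l) = 0.5350 / (13469.9530 * 0.7570) = 5.2468e-05 mol/L
Exhaustion = (c_initial - c_final) / c_initial * 100 = (1.3946e-04 - 5.2468e-05) / 1.3946e-04 * 100 = 62.3769 %


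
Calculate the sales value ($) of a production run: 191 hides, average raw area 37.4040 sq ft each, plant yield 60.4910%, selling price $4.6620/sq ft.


Raw_total = N * avg_area = 191 * 37.4040 = 7144.1640 sq ft
Finished = Raw_total * yield / 100 = 7144.1640 * 60.4910 / 100 = 4321.5762 sq ft
Value = Finished * price = 4321.5762 * 4.6620 = 20147.1885 $


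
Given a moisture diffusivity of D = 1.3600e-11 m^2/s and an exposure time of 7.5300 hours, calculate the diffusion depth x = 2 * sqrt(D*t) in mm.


t = 7.5300 hr * 3600 = 27108.0000 s
D * t = 1.3600e-11 * 27108.0000 = 3.6867e-07
x = 2 * sqrt(D*t) = 2 * sqrt(3.6867e-07) = 0.00121436 m = 1.2144 mm


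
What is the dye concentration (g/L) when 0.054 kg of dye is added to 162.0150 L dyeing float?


Formula: Conc = dye_mass(kg) / volume(L) * 1000
Substituting: Conc = 0.054 / 162.0150 * 1000
Result: 0.3333 g/L


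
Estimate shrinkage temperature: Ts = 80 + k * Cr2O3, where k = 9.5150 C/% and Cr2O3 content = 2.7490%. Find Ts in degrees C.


Formula: Ts = 80 + k * Cr2O3
Substituting: Ts = 80 + 9.5150 * 2.7490
Result: 106.1567 C


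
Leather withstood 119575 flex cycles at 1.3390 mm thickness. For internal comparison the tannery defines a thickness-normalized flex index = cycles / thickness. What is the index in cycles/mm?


Formula: Index = cycles / thickness
Substituting: Index = 119575 / 1.3390
Result: 89301.7177 cycles/mm


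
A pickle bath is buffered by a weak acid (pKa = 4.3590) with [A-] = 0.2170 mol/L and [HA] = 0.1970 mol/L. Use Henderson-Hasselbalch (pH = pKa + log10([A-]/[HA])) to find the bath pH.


ratio = [A-] / [HA] = 0.2170 / 0.1970 = 1.1015
log10(ratio) = 0.0419935
pH = pKa + log10(ratio) = 4.3590 + 0.0419935 = 4.4010


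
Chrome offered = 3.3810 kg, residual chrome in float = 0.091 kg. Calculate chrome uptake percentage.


Formula: Uptake = (offered - residual) / offered * 100
Substituting: Uptake = (3.3810 - 0.091) / 3.3810 * 100
Result: 97.3085 %


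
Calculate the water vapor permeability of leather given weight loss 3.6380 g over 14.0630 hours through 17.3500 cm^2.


Formula: WVP = loss / (area * time)
Substituting: WVP = 3.6380 / (17.3500 * 14.0630)
Result: 0.0149103 g/(cm^2*hr)


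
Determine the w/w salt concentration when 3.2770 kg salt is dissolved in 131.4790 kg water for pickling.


Formula: Conc = salt / (water + salt) * 100
Substituting: Conc = 3.2770 / (131.4790 + 3.2770) * 100
Result: 2.4318 %


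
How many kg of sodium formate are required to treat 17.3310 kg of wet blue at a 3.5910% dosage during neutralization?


Formula: Neutralizer = substrate * pct / 100
Substituting: Neutralizer = 17.3310 * 3.5910 / 100
Result: 0.6224 kg


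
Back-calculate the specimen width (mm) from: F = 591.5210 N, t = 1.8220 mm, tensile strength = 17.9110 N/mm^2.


Formula: w = F / (TS * t)
Substituting: w = 591.5210 / (17.9110 * 1.8220)
Result: 18.1260 mm


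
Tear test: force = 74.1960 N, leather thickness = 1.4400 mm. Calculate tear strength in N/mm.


Formula: Tear strength = force / thickness
Substituting: Tear strength = 74.1960 / 1.4400
Result: 51.5250 N/mm


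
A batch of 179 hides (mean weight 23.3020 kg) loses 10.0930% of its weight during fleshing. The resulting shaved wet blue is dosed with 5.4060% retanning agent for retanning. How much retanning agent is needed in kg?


Total_raw = N * avg_wt = 179 * 23.3020 = 4171.0580 kg
Substrate = Total_raw * (1 - loss/100) = 4171.0580 * (1 - 10.0930/100) = 3750.0731 kg
Retan = Substrate * pct / 100 = 3750.0731 * 5.4060 / 100 = 202.7290 kg


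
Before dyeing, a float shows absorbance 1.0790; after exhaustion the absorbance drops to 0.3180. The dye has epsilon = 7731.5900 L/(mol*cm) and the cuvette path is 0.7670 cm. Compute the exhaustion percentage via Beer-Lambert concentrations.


c_initial = A_i / (epsilon * l) = 1.0790 / (7731.5900 * 0.7670) = 1.8195e-04 mol/L
c_final = A_f / (epsilon * l) = 0.3180 / (7731.5900 * 0.7670) = 5.3624e-05 mol/L
Exhaustion = (c_initial - c_final) / c_initial * 100 = (1.8195e-04 - 5.3624e-05) / 1.8195e-04 * 100 = 70.5283 %


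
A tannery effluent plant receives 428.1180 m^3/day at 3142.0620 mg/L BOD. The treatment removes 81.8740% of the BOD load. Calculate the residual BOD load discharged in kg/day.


Load_in = volume * conc / 1000 = 428.1180 * 3142.0620 / 1000 = 1345.1733 kg/day
Removed = Load_in * eff / 100 = 1345.1733 * 81.8740 / 100 = 1101.3472 kg/day
Load_out = Load_in - Removed = 1345.1733 - 1101.3472 = 243.8261 kg/day


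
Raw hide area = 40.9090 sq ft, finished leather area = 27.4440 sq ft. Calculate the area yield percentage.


Formula: Yield = finished / raw * 100
Substituting: Yield = 27.4440 / 40.9090 * 100
Result: 67.0855 %


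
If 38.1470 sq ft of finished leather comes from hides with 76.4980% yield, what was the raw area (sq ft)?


Formula: raw = finished * 100 / yield
Substituting: raw = 38.1470 * 100 / 76.4980
Result: 49.8667 sq ft


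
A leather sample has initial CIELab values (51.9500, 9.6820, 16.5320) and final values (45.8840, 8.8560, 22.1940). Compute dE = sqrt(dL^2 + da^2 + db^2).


dL = -6.0660, da = -0.8260, db = 5.6620
dE = sqrt((-6.0660)^2 + (-0.8260)^2 + 5.6620^2) = 8.3389


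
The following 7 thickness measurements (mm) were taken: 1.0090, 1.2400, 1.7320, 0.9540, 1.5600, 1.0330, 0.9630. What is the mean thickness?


Formula: Average = sum / n
Substituting: Average = 8.4910 / 7
Result: 1.2130 mm


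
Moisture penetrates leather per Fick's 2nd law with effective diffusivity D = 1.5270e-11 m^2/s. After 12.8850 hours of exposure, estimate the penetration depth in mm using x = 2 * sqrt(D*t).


t = 12.8850 hr * 3600 = 46386.0000 s
D * t = 1.5270e-11 * 46386.0000 = 7.0831e-07
x = 2 * sqrt(D*t) = 2 * sqrt(7.0831e-07) = 0.00168323 m = 1.6832 mm


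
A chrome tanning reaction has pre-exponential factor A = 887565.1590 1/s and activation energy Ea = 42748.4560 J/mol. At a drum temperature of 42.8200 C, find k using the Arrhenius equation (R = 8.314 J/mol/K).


T_K = T_C + 273.15 = 42.8200 + 273.15 = 315.9700 K
exponent = -Ea / (R * T_K) = -42748.4560 / (8.314 * 315.9700) = -16.2729
k = A * exp(exponent) = 887565.1590 * exp(-16.2729) = 0.0760284 1/s


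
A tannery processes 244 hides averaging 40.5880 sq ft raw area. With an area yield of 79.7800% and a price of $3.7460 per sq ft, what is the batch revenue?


Raw_total = N * avg_area = 244 * 40.5880 = 9903.4720 sq ft
Finished = Raw_total * yield / 100 = 9903.4720 * 79.7800 / 100 = 7900.9900 sq ft
Value = Finished * price = 7900.9900 * 3.7460 = 29597.1084 $


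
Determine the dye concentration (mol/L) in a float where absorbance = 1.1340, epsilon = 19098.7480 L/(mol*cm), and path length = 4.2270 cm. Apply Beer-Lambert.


Formula: c = A / (epsilon * l)
Substituting: c = 1.1340 / (19098.7480 * 4.2270)
Result: 1.4047e-05 mol/L


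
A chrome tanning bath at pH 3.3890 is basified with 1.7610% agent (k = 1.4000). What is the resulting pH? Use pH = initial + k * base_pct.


Formula: pH_final = pH_initial + k * base_pct
Substituting: pH_final = 3.3890 + 1.4000 * 1.7610
Result: 5.8544


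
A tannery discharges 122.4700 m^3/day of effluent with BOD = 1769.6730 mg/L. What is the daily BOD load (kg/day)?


Formula: BOD_load = volume * conc / 1000
Substituting: BOD_load = 122.4700 * 1769.6730 / 1000
Result: 216.7319 kg/day


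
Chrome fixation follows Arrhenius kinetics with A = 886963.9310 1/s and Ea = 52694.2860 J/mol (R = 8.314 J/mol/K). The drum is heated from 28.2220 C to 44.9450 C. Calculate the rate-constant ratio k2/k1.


T1 = 28.2220 + 273.15 = 301.3720 K; T2 = 44.9450 + 273.15 = 318.0950 K
k1 = A * exp(-Ea/(R*T1)) = 886963.9310 * exp(-52694.2860/(8.314*301.3720)) = 6.5231e-04 1/s
k2 = A * exp(-Ea/(R*T2)) = 886963.9310 * exp(-52694.2860/(8.314*318.0950)) = 0.00197071 1/s
k2/k1 = 0.00197071 / 6.5231e-04 = 3.0211


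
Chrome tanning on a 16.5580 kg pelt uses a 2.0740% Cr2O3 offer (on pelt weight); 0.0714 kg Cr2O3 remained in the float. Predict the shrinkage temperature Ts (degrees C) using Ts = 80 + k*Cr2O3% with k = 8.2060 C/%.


Offered = pelt * offer_pct / 100 = 16.5580 * 2.0740 / 100 = 0.3434 kg
Uptake = offered - residual = 0.3434 - 0.0714 = 0.2720 kg
Cr2O3% on pelt = uptake / pelt * 100 = 0.2720 / 16.5580 * 100 = 1.6428 %
Ts = 80 + k * Cr2O3% = 80 + 8.2060 * 1.6428 = 93.4807 C


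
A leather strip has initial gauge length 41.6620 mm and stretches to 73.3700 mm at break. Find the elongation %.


Formula: Elongation = (Lf - L0) / L0 * 100
Substituting: Elongation = (73.3700 - 41.6620) / 41.6620 * 100
Result: 76.1077 %
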